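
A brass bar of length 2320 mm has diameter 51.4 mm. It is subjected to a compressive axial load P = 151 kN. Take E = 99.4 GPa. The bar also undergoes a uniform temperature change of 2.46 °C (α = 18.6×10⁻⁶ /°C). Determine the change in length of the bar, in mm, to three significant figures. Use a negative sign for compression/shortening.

A = 2075 mm².
δ_mech = NL/(AE) = -151000·2320/(2075·99400) = -1.698 mm.
δ_thermal = αLΔT = 18.6e-6·2320·2.46 = 0.1062 mm.
δ = δ_mech + δ_thermal = -1.592 mm.

-1.59 mm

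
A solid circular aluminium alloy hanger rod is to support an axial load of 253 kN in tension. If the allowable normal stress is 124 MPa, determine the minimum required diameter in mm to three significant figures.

51.0 mm

Required area A ≥ P/σ_allow = 253000/124 = 2040 mm².
For a solid circular section, d ≥ √(4A/π) = 50.97 mm.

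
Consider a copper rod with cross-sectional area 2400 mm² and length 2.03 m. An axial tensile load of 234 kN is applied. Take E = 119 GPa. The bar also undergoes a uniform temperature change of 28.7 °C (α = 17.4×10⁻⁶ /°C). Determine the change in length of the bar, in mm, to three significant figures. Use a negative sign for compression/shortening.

2.68 mm

δ_mech = NL/(AE) = 234000·2030/(2400·119000) = 1.663 mm.
δ_thermal = αLΔT = 17.4e-6·2030·28.7 = 1.014 mm.
δ = δ_mech + δ_thermal = 2.677 mm.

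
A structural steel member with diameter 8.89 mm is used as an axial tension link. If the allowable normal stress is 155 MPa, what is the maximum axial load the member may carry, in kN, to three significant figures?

9.62 kN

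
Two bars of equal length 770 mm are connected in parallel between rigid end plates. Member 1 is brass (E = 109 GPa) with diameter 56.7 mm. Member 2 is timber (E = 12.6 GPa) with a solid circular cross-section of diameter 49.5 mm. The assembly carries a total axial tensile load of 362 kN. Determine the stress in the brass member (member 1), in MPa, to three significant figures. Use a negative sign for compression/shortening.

A_1 = 2525 mm².
A_2 = 1924 mm².
Equal strain + equilibrium ⇒ each member carries load in proportion to AE: A₁E₁ = 275200000 N, A₂E₂ = 24250000 N, ΣAE = 299500000 N.
σ₁ = P·E₁/ΣAE = 362000·109000/299500000 = 131.8 MPa.

132 MPa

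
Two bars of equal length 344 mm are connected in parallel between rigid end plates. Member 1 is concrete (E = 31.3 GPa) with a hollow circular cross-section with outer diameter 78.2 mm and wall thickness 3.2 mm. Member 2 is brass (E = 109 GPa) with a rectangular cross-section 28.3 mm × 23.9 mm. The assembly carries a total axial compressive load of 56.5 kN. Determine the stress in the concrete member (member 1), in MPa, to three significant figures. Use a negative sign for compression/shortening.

A_1 = 754 mm².
A_2 = 676.4 mm².
Equal strain + equilibrium ⇒ each member carries load in proportion to AE: A₁E₁ = 23600000 N, A₂E₂ = 73720000 N, ΣAE = 97320000 N.
σ₁ = P·E₁/ΣAE = -56500·31300/97320000 = -18.17 MPa.

-18.2 MPa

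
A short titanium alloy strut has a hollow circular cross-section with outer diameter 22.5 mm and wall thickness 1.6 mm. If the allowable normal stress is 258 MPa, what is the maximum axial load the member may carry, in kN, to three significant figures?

A = 105.1 mm².
P_max = σ_allow · A = 258 · 105.1 = 27100 N = 27.1 kN.

27.1 kN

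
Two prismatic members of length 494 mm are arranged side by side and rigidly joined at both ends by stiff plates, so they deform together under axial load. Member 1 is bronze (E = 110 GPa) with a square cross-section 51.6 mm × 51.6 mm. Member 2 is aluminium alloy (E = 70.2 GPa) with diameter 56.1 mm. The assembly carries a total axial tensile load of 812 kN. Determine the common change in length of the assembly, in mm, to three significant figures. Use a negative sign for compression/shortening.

0.860 mm

A_1 = 2663 mm².
A_2 = 2472 mm².
Equal strain + equilibrium ⇒ each member carries load in proportion to AE: A₁E₁ = 292900000 N, A₂E₂ = 173500000 N, ΣAE = 466400000 N.
δ = PL/ΣAE = 812000·494/466400000 = 0.86 mm.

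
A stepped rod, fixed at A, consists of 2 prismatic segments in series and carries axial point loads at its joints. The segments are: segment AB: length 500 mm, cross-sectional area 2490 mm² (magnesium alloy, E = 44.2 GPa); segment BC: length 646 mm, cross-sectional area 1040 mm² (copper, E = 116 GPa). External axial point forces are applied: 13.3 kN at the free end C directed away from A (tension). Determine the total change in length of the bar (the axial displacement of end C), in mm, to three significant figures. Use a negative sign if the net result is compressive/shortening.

0.132 mm

Internal axial forces (sectioning from the free end, tension +): N_BC = 13.3 kN, N_AB = 13.3 kN.
δ_AB = 13300·500/(2490·44200) = 0.06042 mm
δ_BC = 13300·646/(1040·116000) = 0.07122 mm
δ = Σδ_i = 0.1316 mm.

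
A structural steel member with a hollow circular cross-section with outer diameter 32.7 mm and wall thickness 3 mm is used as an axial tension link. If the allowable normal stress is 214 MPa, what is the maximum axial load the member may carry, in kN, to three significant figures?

59.9 kN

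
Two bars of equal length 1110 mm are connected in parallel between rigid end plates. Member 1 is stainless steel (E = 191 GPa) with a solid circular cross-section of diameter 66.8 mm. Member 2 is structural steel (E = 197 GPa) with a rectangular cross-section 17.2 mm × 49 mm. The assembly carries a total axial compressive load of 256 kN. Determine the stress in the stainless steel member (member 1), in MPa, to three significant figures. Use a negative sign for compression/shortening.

-58.5 MPa

A_1 = 3505 mm².
A_2 = 842.8 mm².
Equal strain + equilibrium ⇒ each member carries load in proportion to AE: A₁E₁ = 669400000 N, A₂E₂ = 166000000 N, ΣAE = 835400000 N.
σ₁ = P·E₁/ΣAE = -256000·191000/835400000 = -58.53 MPa.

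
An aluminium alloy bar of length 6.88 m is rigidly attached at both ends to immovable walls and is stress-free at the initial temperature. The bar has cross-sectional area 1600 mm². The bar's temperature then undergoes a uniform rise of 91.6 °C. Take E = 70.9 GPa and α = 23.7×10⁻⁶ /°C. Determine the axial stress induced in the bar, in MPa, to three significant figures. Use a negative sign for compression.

-154 MPa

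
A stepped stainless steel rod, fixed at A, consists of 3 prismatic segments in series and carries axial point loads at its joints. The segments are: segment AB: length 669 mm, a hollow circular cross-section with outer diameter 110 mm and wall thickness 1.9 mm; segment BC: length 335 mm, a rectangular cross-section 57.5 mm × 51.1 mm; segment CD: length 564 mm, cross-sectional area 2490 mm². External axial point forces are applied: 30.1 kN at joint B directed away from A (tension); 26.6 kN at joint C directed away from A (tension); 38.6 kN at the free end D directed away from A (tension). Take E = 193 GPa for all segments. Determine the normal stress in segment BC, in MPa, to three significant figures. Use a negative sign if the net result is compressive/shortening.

Internal axial forces (sectioning from the free end, tension +): N_CD = 38.6 kN, N_BC = 65.2 kN, N_AB = 95.3 kN.
A_BC = 2938 mm².
σ_BC = N_BC/A_BC = 65200/2938 = 22.19 MPa.

22.2 MPa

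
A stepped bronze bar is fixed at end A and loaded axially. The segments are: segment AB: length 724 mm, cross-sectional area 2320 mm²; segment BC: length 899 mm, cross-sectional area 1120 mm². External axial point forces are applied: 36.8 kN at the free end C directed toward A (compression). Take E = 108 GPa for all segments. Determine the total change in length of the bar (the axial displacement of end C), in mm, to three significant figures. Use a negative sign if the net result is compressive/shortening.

Internal axial forces (sectioning from the free end, tension +): N_BC = -36.8 kN, N_AB = -36.8 kN.
δ_AB = -36800·724/(2320·108000) = -0.1063 mm
δ_BC = -36800·899/(1120·108000) = -0.2735 mm
δ = Σδ_i = -0.3798 mm.

-0.380 mm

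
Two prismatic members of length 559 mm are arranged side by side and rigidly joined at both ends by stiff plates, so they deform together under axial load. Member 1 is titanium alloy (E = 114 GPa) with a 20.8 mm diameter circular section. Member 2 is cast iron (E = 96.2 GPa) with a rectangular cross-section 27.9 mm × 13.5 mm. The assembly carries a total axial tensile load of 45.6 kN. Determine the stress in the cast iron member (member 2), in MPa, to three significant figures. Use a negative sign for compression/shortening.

58.5 MPa

A_1 = 339.8 mm².
A_2 = 376.6 mm².
Equal strain + equilibrium ⇒ each member carries load in proportion to AE: A₁E₁ = 38740000 N, A₂E₂ = 36230000 N, ΣAE = 74970000 N.
σ₂ = P·E₂/ΣAE = 45600·96200/74970000 = 58.51 MPa.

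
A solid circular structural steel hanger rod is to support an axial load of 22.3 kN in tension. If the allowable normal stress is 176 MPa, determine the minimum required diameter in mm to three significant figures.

Required area A ≥ P/σ_allow = 22300/176 = 126.7 mm².
For a solid circular section, d ≥ √(4A/π) = 12.7 mm.

12.7 mm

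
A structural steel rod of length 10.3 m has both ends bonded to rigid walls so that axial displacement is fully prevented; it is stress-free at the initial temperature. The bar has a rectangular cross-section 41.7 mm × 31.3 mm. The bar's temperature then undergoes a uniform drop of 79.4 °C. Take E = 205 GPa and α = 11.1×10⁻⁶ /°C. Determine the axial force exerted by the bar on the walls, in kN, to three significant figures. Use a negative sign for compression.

Free thermal expansion αLΔT = 11.1e-6 · 10300 · -79.4 = -9.078 mm.
The walls impose strain ε = −(-9.078)/10300 = 8.8134e-04; σ = Eε = 205000 · 8.8134e-04 = 180.7 MPa.
Wall reaction R = σ·A = 180.7·1305 = 235800 N = 235.8 kN.

236 kN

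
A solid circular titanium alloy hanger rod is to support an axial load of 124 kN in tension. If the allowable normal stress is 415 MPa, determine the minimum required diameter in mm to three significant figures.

Required area A ≥ P/σ_allow = 124000/415 = 298.8 mm².
For a solid circular section, d ≥ √(4A/π) = 19.5 mm.

19.5 mm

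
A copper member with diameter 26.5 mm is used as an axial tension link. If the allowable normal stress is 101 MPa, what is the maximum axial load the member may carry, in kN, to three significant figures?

55.7 kN

A = 551.5 mm².
P_max = σ_allow · A = 101 · 551.5 = 55710 N = 55.71 kN.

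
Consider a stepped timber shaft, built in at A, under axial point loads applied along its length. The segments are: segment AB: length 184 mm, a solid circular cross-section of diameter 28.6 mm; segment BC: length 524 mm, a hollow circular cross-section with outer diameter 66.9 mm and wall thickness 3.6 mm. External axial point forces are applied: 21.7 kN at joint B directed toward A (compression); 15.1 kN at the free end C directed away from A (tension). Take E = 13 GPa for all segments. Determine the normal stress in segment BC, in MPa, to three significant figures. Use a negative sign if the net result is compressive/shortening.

Internal axial forces (sectioning from the free end, tension +): N_BC = 15.1 kN, N_AB = -6.6 kN.
A_BC = 715.9 mm².
σ_BC = N_BC/A_BC = 15100/715.9 = 21.09 MPa.

21.1 MPa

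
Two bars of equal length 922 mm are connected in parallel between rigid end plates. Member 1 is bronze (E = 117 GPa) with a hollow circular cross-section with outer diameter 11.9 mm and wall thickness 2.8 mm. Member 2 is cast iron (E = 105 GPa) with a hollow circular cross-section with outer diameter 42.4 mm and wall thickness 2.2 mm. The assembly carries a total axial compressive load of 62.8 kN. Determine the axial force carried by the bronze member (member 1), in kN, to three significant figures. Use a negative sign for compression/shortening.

A_1 = 80.05 mm².
A_2 = 277.8 mm².
Equal strain + equilibrium ⇒ each member carries load in proportion to AE: A₁E₁ = 9366000 N, A₂E₂ = 29170000 N, ΣAE = 38540000 N.
F₁ = P·A₁E₁/ΣAE = -62800·9366000/38540000 = -15260 N.

-15.3 kN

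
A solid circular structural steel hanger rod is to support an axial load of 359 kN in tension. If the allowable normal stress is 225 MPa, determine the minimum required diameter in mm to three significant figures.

45.1 mm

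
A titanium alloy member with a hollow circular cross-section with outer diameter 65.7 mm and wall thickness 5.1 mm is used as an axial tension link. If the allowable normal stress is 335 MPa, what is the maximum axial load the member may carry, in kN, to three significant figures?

A = 970.9 mm².
P_max = σ_allow · A = 335 · 970.9 = 325300 N = 325.3 kN.

325 kN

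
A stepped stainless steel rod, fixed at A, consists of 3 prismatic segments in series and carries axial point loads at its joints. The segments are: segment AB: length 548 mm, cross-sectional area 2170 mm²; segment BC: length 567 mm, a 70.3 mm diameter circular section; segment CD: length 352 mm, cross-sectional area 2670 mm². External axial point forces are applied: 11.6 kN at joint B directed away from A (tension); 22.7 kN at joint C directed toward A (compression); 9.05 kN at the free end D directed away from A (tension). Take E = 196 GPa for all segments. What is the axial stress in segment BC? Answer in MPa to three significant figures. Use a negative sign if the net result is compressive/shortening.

Internal axial forces (sectioning from the free end, tension +): N_CD = 9.05 kN, N_BC = -13.65 kN, N_AB = -2.05 kN.
A_BC = 3882 mm².
σ_BC = N_BC/A_BC = -13650/3882 = -3.517 MPa.

-3.52 MPa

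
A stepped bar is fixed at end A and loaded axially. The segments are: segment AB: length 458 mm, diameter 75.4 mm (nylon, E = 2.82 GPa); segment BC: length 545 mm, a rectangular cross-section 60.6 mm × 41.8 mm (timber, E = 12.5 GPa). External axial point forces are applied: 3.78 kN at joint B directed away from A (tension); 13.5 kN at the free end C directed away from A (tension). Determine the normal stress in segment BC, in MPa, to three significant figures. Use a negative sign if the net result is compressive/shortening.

Internal axial forces (sectioning from the free end, tension +): N_BC = 13.5 kN, N_AB = 17.28 kN.
A_BC = 2533 mm².
σ_BC = N_BC/A_BC = 13500/2533 = 5.329 MPa.

5.33 MPa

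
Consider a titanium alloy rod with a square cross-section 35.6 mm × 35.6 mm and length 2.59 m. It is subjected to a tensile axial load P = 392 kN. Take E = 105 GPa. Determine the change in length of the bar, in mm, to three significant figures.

7.63 mm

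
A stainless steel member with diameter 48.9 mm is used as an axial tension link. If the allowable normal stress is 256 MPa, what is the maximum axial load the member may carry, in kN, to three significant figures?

481 kN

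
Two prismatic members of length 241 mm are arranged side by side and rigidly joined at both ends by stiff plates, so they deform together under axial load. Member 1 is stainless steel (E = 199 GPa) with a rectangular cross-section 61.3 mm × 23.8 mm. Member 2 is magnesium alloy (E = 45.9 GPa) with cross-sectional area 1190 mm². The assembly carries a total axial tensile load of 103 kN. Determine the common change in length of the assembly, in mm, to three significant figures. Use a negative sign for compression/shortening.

0.0720 mm

A_1 = 1459 mm².
Equal strain + equilibrium ⇒ each member carries load in proportion to AE: A₁E₁ = 290300000 N, A₂E₂ = 54620000 N, ΣAE = 345000000 N.
δ = PL/ΣAE = 103000·241/345000000 = 0.07196 mm.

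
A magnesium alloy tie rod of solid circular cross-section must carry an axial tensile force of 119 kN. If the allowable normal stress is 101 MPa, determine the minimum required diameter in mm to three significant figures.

38.7 mm

Required area A ≥ P/σ_allow = 119000/101 = 1178 mm².
For a solid circular section, d ≥ √(4A/π) = 38.73 mm.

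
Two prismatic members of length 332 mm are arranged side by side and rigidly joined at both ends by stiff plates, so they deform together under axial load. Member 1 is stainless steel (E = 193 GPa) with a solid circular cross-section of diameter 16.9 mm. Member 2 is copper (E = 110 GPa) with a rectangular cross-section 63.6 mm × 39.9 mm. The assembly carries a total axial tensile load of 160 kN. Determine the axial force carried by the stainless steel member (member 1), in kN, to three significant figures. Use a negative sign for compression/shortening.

21.5 kN

A_1 = 224.3 mm².
A_2 = 2538 mm².
Equal strain + equilibrium ⇒ each member carries load in proportion to AE: A₁E₁ = 43290000 N, A₂E₂ = 279100000 N, ΣAE = 322400000 N.
F₁ = P·A₁E₁/ΣAE = 160000·43290000/322400000 = 21480 N.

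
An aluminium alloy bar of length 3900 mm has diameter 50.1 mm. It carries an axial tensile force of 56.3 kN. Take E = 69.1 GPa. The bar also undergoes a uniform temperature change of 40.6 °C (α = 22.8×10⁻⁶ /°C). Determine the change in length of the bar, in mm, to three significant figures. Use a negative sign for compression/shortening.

5.22 mm

A = 1971 mm².
δ_mech = NL/(AE) = 56300·3900/(1971·69100) = 1.612 mm.
δ_thermal = αLΔT = 22.8e-6·3900·40.6 = 3.61 mm.
δ = δ_mech + δ_thermal = 5.222 mm.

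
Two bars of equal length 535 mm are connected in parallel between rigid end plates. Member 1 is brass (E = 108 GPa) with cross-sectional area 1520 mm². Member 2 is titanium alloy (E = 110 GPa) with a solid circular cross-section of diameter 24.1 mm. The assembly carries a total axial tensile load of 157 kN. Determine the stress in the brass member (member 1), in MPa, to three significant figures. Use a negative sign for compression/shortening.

79.1 MPa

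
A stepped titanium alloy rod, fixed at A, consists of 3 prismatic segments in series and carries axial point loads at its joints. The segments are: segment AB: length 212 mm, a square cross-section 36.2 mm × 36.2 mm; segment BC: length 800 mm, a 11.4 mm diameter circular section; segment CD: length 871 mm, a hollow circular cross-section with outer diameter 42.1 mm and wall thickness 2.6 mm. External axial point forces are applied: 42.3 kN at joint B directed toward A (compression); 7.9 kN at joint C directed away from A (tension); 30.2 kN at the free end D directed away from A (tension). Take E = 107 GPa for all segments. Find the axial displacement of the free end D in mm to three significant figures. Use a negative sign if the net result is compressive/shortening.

Internal axial forces (sectioning from the free end, tension +): N_CD = 30.2 kN, N_BC = 38.1 kN, N_AB = -4.2 kN.
A_AB = 1310 mm².
A_BC = 102.1 mm².
A_CD = 322.6 mm².
δ_AB = -4200·212/(1310·107000) = -0.00635 mm
δ_BC = 38100·800/(102.1·107000) = 2.791 mm
δ_CD = 30200·871/(322.6·107000) = 0.7619 mm
δ = Σδ_i = 3.546 mm.

3.55 mm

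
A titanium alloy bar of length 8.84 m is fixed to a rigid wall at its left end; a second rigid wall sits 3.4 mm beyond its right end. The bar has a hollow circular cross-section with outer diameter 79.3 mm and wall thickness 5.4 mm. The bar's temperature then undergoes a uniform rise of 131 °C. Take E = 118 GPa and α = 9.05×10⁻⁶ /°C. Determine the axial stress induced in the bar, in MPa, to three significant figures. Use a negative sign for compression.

-94.5 MPa

Free thermal expansion αLΔT = 9.05e-6 · 8840 · 131 = 10.48 mm.
The walls engage after the gap closes; constrained expansion = 10.48 − 3.4 = 7.08 mm.
The walls impose strain ε = −(7.08)/8840 = -8.0093e-04; σ = Eε = 118000 · -8.0093e-04 = -94.51 MPa.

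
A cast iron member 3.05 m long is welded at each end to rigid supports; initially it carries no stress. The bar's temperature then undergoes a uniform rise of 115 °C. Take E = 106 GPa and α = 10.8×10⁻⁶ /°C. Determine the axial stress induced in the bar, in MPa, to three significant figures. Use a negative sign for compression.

Free thermal expansion αLΔT = 10.8e-6 · 3050 · 115 = 3.788 mm.
The walls impose strain ε = −(3.788)/3050 = -1.2420e-03; σ = Eε = 106000 · -1.2420e-03 = -131.7 MPa.

-132 MPa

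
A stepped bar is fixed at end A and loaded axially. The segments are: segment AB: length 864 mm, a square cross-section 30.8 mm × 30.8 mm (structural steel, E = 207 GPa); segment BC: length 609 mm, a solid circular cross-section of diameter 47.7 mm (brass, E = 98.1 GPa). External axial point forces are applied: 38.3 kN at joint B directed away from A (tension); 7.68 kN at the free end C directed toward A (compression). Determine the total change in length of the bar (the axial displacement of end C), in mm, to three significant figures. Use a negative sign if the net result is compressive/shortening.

0.108 mm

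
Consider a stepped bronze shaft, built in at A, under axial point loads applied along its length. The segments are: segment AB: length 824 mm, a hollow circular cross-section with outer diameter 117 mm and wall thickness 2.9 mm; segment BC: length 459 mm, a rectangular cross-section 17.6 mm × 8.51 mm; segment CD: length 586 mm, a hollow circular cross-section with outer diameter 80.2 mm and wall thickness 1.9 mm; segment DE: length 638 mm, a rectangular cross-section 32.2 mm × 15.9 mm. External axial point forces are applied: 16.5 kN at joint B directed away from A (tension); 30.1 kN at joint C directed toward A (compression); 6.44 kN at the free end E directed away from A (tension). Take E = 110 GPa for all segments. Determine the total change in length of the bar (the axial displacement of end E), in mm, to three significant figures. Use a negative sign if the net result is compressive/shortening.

-0.564 mm

Internal axial forces (sectioning from the free end, tension +): N_DE = 6.44 kN, N_CD = 6.44 kN, N_BC = -23.66 kN, N_AB = -7.16 kN.
A_AB = 1040 mm².
A_BC = 149.8 mm².
A_CD = 467.4 mm².
A_DE = 512 mm².
δ_AB = -7160·824/(1040·110000) = -0.0516 mm
δ_BC = -23660·459/(149.8·110000) = -0.6592 mm
δ_CD = 6440·586/(467.4·110000) = 0.0734 mm
δ_DE = 6440·638/(512·110000) = 0.07296 mm
δ = Σδ_i = -0.5644 mm.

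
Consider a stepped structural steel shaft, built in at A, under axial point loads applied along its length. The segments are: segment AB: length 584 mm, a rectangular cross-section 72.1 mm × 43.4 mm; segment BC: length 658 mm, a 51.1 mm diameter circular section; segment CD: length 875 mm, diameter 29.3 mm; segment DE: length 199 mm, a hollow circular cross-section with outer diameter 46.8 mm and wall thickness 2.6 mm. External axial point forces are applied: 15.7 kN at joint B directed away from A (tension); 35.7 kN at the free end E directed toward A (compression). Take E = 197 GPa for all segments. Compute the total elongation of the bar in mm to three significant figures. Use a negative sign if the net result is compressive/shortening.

Internal axial forces (sectioning from the free end, tension +): N_DE = -35.7 kN, N_CD = -35.7 kN, N_BC = -35.7 kN, N_AB = -20 kN.
A_AB = 3129 mm².
A_BC = 2051 mm².
A_CD = 674.3 mm².
A_DE = 361 mm².
δ_AB = -20000·584/(3129·197000) = -0.01895 mm
δ_BC = -35700·658/(2051·197000) = -0.05814 mm
δ_CD = -35700·875/(674.3·197000) = -0.2352 mm
δ_DE = -35700·199/(361·197000) = -0.09989 mm
δ = Σδ_i = -0.4121 mm.

-0.412 mm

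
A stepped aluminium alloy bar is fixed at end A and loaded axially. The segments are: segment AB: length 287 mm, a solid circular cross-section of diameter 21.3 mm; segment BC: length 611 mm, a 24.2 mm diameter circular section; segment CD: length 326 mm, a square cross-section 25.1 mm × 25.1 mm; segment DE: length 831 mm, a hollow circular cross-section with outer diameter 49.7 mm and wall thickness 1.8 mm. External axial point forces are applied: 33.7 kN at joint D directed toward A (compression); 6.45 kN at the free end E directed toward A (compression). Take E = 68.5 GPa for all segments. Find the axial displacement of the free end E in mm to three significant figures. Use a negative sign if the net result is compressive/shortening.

-1.84 mm

Internal axial forces (sectioning from the free end, tension +): N_DE = -6.45 kN, N_CD = -40.15 kN, N_BC = -40.15 kN, N_AB = -40.15 kN.
A_AB = 356.3 mm².
A_BC = 460 mm².
A_CD = 630 mm².
A_DE = 270.9 mm².
δ_AB = -40150·287/(356.3·68500) = -0.4721 mm
δ_BC = -40150·611/(460·68500) = -0.7786 mm
δ_CD = -40150·326/(630·68500) = -0.3033 mm
δ_DE = -6450·831/(270.9·68500) = -0.2889 mm
δ = Σδ_i = -1.843 mm.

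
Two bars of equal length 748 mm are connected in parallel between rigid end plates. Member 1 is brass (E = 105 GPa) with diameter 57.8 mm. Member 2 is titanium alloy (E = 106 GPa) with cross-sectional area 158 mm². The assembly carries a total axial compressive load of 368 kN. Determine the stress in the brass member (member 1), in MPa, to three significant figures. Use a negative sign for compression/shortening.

A_1 = 2624 mm².
Equal strain + equilibrium ⇒ each member carries load in proportion to AE: A₁E₁ = 275500000 N, A₂E₂ = 16750000 N, ΣAE = 292300000 N.
σ₁ = P·E₁/ΣAE = -368000·105000/292300000 = -132.2 MPa.

-132 MPa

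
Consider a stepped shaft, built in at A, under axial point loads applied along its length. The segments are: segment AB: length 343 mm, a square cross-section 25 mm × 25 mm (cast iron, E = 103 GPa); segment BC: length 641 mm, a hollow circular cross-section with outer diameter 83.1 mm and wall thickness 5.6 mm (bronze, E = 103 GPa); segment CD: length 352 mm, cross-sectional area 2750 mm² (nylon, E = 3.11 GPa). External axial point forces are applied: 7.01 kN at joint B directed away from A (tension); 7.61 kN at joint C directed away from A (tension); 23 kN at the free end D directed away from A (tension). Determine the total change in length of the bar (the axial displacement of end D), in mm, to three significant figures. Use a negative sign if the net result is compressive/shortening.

1.29 mm

Internal axial forces (sectioning from the free end, tension +): N_CD = 23 kN, N_BC = 30.61 kN, N_AB = 37.62 kN.
A_AB = 625 mm².
A_BC = 1363 mm².
δ_AB = 37620·343/(625·103000) = 0.2004 mm
δ_BC = 30610·641/(1363·103000) = 0.1397 mm
δ_CD = 23000·352/(2750·3110) = 0.9466 mm
δ = Σδ_i = 1.287 mm.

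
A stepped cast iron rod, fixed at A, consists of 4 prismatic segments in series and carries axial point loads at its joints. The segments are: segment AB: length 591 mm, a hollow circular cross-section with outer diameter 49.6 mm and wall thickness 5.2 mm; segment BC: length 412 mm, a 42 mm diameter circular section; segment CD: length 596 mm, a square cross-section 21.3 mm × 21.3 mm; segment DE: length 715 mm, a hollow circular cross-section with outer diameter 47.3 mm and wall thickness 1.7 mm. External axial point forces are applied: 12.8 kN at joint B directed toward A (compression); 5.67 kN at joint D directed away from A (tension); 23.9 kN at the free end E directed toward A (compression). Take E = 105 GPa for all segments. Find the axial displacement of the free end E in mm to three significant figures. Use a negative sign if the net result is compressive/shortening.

-1.19 mm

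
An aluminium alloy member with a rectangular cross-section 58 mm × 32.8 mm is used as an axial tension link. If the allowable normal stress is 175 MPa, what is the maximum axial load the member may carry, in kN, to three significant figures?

A = 1902 mm².
P_max = σ_allow · A = 175 · 1902 = 332900 N = 332.9 kN.

333 kN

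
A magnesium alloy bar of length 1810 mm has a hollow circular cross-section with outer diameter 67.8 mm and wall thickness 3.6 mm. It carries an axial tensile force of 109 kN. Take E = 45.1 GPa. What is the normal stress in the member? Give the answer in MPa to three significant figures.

150 MPa

A = 726.1 mm².
σ = N/A = 109000/726.1 = 150.1 MPa.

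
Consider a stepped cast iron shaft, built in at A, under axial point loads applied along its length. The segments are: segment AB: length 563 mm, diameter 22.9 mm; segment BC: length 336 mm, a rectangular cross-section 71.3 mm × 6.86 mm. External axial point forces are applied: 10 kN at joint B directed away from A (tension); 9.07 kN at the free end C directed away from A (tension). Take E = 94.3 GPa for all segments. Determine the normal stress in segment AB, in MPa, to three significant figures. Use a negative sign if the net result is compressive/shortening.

Internal axial forces (sectioning from the free end, tension +): N_BC = 9.07 kN, N_AB = 19.07 kN.
A_AB = 411.9 mm².
σ_AB = N_AB/A_AB = 19070/411.9 = 46.3 MPa.

46.3 MPa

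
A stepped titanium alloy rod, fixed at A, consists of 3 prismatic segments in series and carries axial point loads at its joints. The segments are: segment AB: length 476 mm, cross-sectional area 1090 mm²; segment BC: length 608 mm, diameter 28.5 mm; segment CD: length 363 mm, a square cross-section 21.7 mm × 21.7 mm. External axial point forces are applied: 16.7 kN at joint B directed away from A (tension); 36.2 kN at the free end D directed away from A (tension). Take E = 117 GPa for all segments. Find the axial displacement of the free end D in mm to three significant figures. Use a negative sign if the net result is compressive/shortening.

0.731 mm

Internal axial forces (sectioning from the free end, tension +): N_CD = 36.2 kN, N_BC = 36.2 kN, N_AB = 52.9 kN.
A_BC = 637.9 mm².
A_CD = 470.9 mm².
δ_AB = 52900·476/(1090·117000) = 0.1974 mm
δ_BC = 36200·608/(637.9·117000) = 0.2949 mm
δ_CD = 36200·363/(470.9·117000) = 0.2385 mm
δ = Σδ_i = 0.7308 mm.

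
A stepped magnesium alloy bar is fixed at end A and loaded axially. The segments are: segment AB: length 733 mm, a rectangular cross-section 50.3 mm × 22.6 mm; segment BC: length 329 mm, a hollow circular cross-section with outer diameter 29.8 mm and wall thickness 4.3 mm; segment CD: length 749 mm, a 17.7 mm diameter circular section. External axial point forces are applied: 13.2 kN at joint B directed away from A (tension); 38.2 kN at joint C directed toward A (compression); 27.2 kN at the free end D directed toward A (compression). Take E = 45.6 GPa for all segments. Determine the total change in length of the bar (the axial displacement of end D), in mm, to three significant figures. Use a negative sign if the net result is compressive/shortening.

Internal axial forces (sectioning from the free end, tension +): N_CD = -27.2 kN, N_BC = -65.4 kN, N_AB = -52.2 kN.
A_AB = 1137 mm².
A_BC = 344.5 mm².
A_CD = 246.1 mm².
δ_AB = -52200·733/(1137·45600) = -0.7381 mm
δ_BC = -65400·329/(344.5·45600) = -1.37 mm
δ_CD = -27200·749/(246.1·45600) = -1.816 mm
δ = Σδ_i = -3.924 mm.

-3.92 mm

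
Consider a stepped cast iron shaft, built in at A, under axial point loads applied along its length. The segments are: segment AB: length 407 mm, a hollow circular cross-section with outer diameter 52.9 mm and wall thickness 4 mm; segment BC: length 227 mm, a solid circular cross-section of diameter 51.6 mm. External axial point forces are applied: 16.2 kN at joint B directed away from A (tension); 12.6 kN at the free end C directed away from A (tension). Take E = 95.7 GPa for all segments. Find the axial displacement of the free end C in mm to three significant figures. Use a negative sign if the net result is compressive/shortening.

0.214 mm

Internal axial forces (sectioning from the free end, tension +): N_BC = 12.6 kN, N_AB = 28.8 kN.
A_AB = 614.5 mm².
A_BC = 2091 mm².
δ_AB = 28800·407/(614.5·95700) = 0.1993 mm
δ_BC = 12600·227/(2091·95700) = 0.01429 mm
δ = Σδ_i = 0.2136 mm.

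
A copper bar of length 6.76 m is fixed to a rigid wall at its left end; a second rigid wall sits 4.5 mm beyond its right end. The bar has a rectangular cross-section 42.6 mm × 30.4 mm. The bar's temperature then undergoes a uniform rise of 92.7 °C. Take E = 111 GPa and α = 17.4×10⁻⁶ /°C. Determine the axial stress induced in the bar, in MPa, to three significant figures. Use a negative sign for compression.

Free thermal expansion αLΔT = 17.4e-6 · 6760 · 92.7 = 10.9 mm.
The walls engage after the gap closes; constrained expansion = 10.9 − 4.5 = 6.404 mm.
The walls impose strain ε = −(6.404)/6760 = -9.4730e-04; σ = Eε = 111000 · -9.4730e-04 = -105.2 MPa.

-105 MPa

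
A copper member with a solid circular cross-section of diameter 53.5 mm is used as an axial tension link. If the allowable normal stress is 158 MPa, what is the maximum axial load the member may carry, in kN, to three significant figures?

A = 2248 mm².
P_max = σ_allow · A = 158 · 2248 = 355200 N = 355.2 kN.

355 kN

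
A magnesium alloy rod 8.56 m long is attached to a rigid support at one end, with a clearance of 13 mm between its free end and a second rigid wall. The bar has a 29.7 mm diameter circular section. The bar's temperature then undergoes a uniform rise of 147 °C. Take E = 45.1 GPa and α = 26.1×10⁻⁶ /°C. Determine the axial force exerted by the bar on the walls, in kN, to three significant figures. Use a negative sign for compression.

-72.4 kN

Free thermal expansion αLΔT = 26.1e-6 · 8560 · 147 = 32.84 mm.
The walls engage after the gap closes; constrained expansion = 32.84 − 13 = 19.84 mm.
The walls impose strain ε = −(19.84)/8560 = -2.3180e-03; σ = Eε = 45100 · -2.3180e-03 = -104.5 MPa.
Wall reaction R = σ·A = -104.5·692.8 = -72430 N = -72.43 kN.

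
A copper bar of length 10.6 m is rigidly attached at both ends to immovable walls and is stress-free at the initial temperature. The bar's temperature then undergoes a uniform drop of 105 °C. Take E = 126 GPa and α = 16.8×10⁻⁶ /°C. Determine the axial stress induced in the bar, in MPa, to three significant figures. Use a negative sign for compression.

222 MPa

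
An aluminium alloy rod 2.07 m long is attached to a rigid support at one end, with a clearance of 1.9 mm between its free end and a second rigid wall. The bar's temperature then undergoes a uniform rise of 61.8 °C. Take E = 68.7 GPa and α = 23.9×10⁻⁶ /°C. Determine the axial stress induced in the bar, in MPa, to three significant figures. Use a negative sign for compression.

-38.4 MPa

Free thermal expansion αLΔT = 23.9e-6 · 2070 · 61.8 = 3.057 mm.
The walls engage after the gap closes; constrained expansion = 3.057 − 1.9 = 1.157 mm.
The walls impose strain ε = −(1.157)/2070 = -5.5915e-04; σ = Eε = 68700 · -5.5915e-04 = -38.41 MPa.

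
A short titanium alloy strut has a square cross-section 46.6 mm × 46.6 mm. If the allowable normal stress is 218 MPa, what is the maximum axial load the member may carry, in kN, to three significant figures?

473 kN

A = 2172 mm².
P_max = σ_allow · A = 218 · 2172 = 473400 N = 473.4 kN.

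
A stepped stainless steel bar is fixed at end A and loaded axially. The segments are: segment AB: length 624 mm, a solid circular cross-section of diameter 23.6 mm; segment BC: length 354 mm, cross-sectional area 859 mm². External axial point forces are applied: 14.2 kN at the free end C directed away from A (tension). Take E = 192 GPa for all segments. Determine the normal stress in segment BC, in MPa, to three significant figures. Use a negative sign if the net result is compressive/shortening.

Internal axial forces (sectioning from the free end, tension +): N_BC = 14.2 kN, N_AB = 14.2 kN.
σ_BC = N_BC/A_BC = 14200/859 = 16.53 MPa.

16.5 MPa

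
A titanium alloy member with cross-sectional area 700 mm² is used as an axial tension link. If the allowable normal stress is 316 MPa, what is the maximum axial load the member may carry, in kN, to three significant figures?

221 kN

P_max = σ_allow · A = 316 · 700 = 221200 N = 221.2 kN.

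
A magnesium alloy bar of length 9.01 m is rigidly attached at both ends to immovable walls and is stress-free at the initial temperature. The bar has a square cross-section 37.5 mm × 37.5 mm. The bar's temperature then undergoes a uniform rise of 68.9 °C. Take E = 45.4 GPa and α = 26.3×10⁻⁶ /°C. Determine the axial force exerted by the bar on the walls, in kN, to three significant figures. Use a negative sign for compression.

-116 kN

Free thermal expansion αLΔT = 26.3e-6 · 9010 · 68.9 = 16.33 mm.
The walls impose strain ε = −(16.33)/9010 = -1.8121e-03; σ = Eε = 45400 · -1.8121e-03 = -82.27 MPa.
Wall reaction R = σ·A = -82.27·1406 = -115700 N = -115.7 kN.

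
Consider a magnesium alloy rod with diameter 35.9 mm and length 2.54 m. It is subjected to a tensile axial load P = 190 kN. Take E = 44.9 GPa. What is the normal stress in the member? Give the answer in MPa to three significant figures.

188 MPa

A = 1012 mm².
σ = N/A = 190000/1012 = 187.7 MPa.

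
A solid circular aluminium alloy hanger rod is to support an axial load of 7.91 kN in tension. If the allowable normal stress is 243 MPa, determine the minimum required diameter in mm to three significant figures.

6.44 mm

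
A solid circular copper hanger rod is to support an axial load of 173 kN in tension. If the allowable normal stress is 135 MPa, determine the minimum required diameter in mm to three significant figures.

40.4 mm

Required area A ≥ P/σ_allow = 173000/135 = 1281 mm².
For a solid circular section, d ≥ √(4A/π) = 40.39 mm.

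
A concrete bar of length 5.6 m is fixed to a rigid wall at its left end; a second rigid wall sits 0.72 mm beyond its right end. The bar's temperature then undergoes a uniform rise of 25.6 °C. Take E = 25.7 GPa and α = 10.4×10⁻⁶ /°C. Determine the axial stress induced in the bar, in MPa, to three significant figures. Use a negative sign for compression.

Free thermal expansion αLΔT = 10.4e-6 · 5600 · 25.6 = 1.491 mm.
The walls engage after the gap closes; constrained expansion = 1.491 − 0.72 = 0.7709 mm.
The walls impose strain ε = −(0.7709)/5600 = -1.3767e-04; σ = Eε = 25700 · -1.3767e-04 = -3.538 MPa.

-3.54 MPa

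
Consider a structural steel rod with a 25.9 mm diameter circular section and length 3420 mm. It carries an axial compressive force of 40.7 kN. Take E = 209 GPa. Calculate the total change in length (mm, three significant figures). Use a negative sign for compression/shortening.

-1.26 mm

A = 526.9 mm².
δ_mech = NL/(AE) = -40700·3420/(526.9·209000) = -1.264 mm.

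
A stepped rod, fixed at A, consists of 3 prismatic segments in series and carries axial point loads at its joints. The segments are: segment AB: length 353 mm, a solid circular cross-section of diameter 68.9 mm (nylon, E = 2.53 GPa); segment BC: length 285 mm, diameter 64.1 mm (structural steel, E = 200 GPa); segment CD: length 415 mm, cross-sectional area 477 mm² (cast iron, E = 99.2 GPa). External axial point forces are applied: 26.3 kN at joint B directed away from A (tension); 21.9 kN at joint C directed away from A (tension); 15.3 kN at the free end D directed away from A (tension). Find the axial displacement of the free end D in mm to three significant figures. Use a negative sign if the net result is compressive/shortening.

Internal axial forces (sectioning from the free end, tension +): N_CD = 15.3 kN, N_BC = 37.2 kN, N_AB = 63.5 kN.
A_AB = 3728 mm².
A_BC = 3227 mm².
δ_AB = 63500·353/(3728·2530) = 2.376 mm
δ_BC = 37200·285/(3227·200000) = 0.01643 mm
δ_CD = 15300·415/(477·99200) = 0.1342 mm
δ = Σδ_i = 2.527 mm.

2.53 mm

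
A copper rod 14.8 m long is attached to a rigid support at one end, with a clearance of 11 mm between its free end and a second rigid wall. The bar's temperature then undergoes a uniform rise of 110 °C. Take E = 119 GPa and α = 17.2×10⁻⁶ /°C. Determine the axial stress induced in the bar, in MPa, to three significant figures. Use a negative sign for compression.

-137 MPa

Free thermal expansion αLΔT = 17.2e-6 · 14800 · 110 = 28 mm.
The walls engage after the gap closes; constrained expansion = 28 − 11 = 17 mm.
The walls impose strain ε = −(17)/14800 = -1.1488e-03; σ = Eε = 119000 · -1.1488e-03 = -136.7 MPa.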